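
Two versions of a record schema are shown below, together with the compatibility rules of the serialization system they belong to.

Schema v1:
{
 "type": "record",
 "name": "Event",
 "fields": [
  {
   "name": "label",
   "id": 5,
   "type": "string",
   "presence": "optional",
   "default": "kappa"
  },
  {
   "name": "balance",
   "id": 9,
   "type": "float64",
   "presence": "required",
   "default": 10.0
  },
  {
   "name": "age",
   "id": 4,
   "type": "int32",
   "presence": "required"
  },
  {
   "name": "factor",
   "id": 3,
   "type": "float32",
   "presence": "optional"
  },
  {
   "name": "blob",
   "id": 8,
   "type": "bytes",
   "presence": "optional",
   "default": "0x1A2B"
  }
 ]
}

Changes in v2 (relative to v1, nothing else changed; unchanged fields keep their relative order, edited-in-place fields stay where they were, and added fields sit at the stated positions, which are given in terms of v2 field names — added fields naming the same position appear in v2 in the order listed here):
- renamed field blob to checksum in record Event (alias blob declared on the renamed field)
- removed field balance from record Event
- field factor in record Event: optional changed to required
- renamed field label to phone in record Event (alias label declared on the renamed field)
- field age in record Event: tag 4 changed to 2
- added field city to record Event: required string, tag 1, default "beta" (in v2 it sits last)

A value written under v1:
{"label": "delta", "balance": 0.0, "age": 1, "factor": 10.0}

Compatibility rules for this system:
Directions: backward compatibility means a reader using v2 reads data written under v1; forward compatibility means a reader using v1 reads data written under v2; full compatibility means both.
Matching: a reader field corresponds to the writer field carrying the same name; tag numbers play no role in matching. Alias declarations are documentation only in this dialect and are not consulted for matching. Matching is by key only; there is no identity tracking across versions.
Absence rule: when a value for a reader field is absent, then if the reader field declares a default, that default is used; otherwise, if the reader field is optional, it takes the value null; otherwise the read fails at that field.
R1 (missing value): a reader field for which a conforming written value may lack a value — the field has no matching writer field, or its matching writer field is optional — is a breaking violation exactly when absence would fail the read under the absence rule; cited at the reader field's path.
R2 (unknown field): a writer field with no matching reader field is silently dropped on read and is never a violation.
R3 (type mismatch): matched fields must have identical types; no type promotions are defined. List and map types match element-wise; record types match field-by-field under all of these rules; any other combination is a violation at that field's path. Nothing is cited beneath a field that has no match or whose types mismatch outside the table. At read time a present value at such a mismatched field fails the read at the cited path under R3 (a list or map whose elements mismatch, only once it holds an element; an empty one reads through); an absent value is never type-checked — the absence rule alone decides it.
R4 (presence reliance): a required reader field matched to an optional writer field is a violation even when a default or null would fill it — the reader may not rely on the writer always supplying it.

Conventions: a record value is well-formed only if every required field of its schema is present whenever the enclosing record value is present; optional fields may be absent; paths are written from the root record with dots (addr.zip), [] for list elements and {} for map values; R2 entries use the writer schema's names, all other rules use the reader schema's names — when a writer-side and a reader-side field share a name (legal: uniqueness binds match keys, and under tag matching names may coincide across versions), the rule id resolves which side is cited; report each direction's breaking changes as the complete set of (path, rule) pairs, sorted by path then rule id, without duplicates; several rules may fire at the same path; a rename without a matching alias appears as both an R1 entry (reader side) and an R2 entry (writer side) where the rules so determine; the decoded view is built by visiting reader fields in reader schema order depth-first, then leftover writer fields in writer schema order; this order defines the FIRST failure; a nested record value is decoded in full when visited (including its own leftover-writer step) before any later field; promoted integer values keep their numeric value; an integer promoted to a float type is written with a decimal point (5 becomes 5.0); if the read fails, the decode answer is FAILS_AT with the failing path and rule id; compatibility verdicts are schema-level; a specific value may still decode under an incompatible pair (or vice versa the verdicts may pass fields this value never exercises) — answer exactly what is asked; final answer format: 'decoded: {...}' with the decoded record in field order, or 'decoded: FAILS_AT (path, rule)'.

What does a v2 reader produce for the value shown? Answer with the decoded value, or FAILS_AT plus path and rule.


decoded: {"phone": "kappa", "age": 1, "factor": 10.0, "checksum": 0x1A2B, "city": "beta"}

arrows below run writer -> reader for Event
migrating the Event value to v2:
  phone := "kappa" (absent -> default)
  age := 1
  factor := 10.0
  checksum := 0x1A2B (absent -> default)
  city := "beta" (absent -> default)
  writer label: unknown -> dropped
  writer balance: unknown -> dropped
  => decoded: {"phone": "kappa", "age": 1, "factor": 10.0, "checksum": 0x1A2B, "city": "beta"}
ruling out the remaining Event differences:
  field factor in record Event: optional changed to required -> a verdict-level change on Event — the shown value reads the same
  field age in record Event: tag 4 changed to 2 -> fires no rule on Event under this dialect and leaves the result unchanged


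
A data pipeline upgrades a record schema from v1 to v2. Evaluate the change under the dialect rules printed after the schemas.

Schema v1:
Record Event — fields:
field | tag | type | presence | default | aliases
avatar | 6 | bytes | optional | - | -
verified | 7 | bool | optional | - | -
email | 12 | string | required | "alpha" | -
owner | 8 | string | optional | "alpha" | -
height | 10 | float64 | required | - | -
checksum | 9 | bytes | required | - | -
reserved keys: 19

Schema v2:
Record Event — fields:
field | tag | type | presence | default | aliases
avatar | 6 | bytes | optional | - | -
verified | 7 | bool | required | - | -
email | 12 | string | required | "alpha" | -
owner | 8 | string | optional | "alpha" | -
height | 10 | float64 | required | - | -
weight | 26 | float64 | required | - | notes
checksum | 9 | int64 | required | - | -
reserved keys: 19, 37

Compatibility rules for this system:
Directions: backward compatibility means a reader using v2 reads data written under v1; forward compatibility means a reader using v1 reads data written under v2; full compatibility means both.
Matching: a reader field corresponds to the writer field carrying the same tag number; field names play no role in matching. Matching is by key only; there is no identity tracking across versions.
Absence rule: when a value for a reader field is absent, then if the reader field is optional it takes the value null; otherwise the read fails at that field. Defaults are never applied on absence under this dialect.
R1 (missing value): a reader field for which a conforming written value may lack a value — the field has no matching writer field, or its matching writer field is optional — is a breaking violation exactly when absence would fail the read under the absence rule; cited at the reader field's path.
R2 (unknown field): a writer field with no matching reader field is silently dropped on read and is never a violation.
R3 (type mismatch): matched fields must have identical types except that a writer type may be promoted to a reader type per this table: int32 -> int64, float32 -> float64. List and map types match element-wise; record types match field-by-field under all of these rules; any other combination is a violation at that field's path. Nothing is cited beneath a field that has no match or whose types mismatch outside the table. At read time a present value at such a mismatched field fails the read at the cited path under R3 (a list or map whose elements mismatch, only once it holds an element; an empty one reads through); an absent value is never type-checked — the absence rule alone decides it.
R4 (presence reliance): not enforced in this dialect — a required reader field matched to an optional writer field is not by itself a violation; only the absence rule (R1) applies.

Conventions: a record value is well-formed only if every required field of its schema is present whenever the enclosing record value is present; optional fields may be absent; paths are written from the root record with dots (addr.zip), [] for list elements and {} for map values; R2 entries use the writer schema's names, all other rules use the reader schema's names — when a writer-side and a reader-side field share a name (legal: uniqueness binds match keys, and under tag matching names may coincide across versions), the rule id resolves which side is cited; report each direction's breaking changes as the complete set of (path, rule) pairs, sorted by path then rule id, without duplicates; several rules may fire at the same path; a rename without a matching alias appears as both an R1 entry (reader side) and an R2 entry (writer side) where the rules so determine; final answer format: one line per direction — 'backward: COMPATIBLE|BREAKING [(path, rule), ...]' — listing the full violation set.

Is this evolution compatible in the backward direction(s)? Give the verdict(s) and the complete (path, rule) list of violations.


backward: BREAKING [(checksum, R3), (verified, R1), (weight, R1)]

each type pair in Event: writer, then reader
backward for Event (reader v2, writer v1):
  bytes -> bytes, writer optional: avatar aligns to avatar
  bool -> bool, writer optional: verified aligns to verified
  string -> string, writer required: email aligns to email
  string -> string, writer optional: owner aligns to owner
  float64 -> float64, writer required: height aligns to height
  weight: no writer match
  bytes -> int64, writer required: checksum aligns to checksum
  R3 fires at checksum
  R1 fires at verified
  R1 fires at weight
  backward on Event therefore BREAKING (3)


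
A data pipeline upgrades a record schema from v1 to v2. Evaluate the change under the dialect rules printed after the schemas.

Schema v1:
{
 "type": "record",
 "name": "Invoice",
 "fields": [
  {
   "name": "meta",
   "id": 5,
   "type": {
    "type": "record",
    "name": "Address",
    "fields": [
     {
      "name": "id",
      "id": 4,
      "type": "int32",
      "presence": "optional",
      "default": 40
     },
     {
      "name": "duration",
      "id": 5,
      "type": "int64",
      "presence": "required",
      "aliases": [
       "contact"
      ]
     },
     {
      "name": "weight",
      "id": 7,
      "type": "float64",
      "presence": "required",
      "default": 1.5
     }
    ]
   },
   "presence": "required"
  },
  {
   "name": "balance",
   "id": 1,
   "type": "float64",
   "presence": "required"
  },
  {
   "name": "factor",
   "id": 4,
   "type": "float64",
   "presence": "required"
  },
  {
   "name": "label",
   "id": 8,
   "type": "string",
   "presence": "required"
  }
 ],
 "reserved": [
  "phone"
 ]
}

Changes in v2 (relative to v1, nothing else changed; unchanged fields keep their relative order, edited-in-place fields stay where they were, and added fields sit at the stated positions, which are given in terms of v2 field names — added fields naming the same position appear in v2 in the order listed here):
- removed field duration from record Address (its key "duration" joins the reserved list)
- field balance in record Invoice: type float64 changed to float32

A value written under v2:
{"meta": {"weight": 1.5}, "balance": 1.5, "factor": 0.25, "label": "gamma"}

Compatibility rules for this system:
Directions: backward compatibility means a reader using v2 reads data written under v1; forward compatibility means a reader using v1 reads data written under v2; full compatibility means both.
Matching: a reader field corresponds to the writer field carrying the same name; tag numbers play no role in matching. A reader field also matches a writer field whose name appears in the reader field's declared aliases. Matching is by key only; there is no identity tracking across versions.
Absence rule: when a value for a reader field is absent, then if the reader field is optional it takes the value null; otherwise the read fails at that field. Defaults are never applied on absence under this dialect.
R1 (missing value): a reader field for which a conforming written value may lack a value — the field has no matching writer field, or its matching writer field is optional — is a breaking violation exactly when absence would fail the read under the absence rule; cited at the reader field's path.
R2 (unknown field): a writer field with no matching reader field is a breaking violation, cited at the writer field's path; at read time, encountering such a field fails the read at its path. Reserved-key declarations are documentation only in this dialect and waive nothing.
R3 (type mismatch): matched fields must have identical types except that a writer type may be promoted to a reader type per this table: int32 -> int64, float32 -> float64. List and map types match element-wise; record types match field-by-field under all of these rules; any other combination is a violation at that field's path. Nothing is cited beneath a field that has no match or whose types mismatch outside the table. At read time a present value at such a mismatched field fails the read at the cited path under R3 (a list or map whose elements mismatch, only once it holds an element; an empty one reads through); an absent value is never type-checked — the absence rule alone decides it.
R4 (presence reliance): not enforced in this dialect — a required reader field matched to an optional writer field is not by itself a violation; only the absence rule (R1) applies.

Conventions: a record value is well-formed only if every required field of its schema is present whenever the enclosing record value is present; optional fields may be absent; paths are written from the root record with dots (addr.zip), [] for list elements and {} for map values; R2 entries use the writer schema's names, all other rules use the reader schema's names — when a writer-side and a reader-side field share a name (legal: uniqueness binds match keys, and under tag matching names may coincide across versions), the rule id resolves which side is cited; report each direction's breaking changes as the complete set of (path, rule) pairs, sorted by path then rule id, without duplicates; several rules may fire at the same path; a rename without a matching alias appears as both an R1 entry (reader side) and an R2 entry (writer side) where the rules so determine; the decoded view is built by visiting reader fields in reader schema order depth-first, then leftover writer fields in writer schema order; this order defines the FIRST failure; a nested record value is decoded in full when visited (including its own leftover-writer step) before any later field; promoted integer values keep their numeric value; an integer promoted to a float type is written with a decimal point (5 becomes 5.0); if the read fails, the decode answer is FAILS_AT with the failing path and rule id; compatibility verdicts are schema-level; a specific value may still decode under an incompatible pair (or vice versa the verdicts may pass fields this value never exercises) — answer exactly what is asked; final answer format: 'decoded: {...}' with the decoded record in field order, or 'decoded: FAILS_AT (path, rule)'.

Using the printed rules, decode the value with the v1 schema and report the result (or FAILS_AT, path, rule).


each type pair in Invoice: writer, then reader
migrating the Invoice value to v1:
  meta.id := null (missing; optional => null)
  read fails at meta.duration under R1 (no fill)
  => FAILS_AT (meta.duration, R1)
the rest of the Invoice diff is inert for this question:
  field balance in record Invoice: type float64 changed to float32 -> a verdict-level change on Invoice — the shown value reads the same

decoded: FAILS_AT (meta.duration, R1)


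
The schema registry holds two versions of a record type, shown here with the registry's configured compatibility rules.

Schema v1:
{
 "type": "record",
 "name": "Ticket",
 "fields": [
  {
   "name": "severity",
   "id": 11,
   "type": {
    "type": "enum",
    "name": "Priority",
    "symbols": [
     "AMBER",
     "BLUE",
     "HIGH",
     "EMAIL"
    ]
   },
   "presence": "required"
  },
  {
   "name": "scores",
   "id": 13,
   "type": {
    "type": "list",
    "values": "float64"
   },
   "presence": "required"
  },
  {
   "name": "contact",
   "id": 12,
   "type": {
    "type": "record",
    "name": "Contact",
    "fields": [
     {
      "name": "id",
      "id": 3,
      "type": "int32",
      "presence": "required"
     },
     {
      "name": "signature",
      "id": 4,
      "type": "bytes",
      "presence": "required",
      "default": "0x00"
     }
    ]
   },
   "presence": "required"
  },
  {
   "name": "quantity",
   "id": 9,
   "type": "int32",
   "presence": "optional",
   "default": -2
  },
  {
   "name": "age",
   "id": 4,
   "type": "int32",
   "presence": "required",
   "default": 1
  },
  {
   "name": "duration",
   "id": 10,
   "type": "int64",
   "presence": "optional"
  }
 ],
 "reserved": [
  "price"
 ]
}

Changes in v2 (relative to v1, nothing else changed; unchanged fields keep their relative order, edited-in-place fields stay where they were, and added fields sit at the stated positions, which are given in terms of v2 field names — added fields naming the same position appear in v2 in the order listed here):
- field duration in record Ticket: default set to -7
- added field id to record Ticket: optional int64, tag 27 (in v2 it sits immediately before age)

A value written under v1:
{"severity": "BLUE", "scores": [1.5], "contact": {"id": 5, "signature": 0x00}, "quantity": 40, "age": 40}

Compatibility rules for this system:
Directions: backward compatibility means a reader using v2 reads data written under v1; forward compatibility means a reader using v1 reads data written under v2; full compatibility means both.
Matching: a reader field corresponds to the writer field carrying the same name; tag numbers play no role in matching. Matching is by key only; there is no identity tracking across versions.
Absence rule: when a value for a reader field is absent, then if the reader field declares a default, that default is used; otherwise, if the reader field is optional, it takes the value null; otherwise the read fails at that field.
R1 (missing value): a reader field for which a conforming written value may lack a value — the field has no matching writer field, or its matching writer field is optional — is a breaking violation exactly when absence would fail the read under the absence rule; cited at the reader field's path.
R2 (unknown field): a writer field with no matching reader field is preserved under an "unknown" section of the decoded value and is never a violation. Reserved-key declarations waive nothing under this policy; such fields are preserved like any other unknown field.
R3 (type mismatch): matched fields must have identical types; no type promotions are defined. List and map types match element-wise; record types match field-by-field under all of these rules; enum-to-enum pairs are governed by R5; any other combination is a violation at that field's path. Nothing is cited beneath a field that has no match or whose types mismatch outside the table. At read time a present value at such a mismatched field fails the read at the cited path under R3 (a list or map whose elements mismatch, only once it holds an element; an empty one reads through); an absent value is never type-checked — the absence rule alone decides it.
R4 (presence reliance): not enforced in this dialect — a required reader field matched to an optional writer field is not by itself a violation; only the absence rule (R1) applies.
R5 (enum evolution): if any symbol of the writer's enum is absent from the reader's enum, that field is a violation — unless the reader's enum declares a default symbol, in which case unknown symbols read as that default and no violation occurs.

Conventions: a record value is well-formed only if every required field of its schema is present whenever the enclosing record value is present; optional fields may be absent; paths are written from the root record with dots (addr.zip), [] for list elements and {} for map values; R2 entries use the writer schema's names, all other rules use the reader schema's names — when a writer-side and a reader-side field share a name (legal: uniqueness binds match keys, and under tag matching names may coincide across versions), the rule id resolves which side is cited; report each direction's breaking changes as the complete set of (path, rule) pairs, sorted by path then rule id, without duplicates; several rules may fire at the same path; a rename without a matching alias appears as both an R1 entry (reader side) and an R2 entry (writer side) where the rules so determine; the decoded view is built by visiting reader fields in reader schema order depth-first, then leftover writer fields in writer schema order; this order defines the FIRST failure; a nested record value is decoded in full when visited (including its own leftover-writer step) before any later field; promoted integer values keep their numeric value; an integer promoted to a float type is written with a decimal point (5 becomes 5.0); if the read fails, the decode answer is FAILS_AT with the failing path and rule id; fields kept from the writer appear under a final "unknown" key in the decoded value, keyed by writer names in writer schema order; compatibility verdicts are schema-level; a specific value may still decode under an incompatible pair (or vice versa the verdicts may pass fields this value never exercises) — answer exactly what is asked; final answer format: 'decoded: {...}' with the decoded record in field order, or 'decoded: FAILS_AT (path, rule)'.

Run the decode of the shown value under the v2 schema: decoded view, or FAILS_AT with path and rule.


decoded: {"severity": "BLUE", "scores": [1.5], "contact": {"id": 5, "signature": 0x00}, "quantity": 40, "id": null, "age": 40, "duration": -7}

in Ticket below, arrows point writer -> reader
decode (reader v2):
  severity := "BLUE"
  scores := [1.5]
  contact.id := 5
  contact.signature := 0x00
  quantity := 40
  id := null (not supplied -> null)
  age := 40
  duration := -7 (no value, default fills)
  => decoded: {"severity": "BLUE", "scores": [1.5], "contact": {"id": 5, "signature": 0x00}, "quantity": 40, "id": null, "age": 40, "duration": -7}


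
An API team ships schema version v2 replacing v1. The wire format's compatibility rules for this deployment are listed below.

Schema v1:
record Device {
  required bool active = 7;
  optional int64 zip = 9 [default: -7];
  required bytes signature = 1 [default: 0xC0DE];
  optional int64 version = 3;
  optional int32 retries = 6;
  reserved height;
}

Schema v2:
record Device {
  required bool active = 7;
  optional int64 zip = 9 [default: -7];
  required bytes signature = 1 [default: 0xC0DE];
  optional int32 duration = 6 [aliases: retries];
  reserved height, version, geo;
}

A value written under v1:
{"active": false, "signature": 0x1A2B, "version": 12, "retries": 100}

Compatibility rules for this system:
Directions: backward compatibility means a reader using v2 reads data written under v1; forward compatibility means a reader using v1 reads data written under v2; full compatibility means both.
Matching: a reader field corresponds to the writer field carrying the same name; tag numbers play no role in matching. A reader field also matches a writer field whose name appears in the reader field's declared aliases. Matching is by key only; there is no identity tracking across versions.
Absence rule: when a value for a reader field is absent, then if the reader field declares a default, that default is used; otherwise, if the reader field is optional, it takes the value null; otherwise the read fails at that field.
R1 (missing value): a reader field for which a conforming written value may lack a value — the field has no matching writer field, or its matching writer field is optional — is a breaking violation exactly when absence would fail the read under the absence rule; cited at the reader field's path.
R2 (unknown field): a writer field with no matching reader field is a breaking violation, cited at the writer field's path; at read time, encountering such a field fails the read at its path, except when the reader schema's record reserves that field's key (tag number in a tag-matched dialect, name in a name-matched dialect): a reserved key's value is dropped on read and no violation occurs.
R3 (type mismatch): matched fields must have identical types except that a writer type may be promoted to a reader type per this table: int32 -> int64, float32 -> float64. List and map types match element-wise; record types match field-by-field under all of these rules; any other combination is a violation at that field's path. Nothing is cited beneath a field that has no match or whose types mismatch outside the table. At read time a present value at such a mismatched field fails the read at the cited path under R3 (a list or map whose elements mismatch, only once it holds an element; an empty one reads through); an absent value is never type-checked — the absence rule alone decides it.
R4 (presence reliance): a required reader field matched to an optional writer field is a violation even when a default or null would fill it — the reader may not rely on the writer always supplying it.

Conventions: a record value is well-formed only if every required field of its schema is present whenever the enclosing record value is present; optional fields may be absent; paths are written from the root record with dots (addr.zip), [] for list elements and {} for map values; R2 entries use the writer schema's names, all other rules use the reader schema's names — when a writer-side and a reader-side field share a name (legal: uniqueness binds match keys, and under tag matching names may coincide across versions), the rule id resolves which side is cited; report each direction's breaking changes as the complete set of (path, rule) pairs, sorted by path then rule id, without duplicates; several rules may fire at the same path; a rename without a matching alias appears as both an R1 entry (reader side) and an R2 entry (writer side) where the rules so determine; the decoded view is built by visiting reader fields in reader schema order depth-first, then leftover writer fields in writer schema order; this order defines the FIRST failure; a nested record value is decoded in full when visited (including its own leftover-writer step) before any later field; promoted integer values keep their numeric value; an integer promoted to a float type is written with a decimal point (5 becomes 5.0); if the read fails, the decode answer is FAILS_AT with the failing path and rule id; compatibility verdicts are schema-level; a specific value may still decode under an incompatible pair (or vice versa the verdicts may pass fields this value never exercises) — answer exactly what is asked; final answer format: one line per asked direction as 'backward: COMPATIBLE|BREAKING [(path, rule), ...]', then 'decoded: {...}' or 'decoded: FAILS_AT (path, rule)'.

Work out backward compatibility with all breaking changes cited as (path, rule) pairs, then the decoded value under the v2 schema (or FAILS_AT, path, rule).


backward: COMPATIBLE []; decoded: {"active": false, "zip": -7, "signature": 0x1A2B, "duration": 100}

in Device below, arrows point writer -> reader
checking backward for Device: reader v2 against writer v1:
  writer required, bool -> bool: reader active maps from writer active
  writer optional, int64 -> int64: reader zip maps from writer zip
  writer required, bytes -> bytes: reader signature maps from writer signature
  writer optional, int32 -> int32: reader duration maps from writer retries
  writer field version has no reader counterpart
  => backward: COMPATIBLE
migrating the Device value to v2:
  active := false
  zip := -7 (no value, default fills)
  signature := 0x1A2B
  duration := 100 (from writer retries)
  writer version: reserved -> dropped
  => decoded: {"active": false, "zip": -7, "signature": 0x1A2B, "duration": 100}


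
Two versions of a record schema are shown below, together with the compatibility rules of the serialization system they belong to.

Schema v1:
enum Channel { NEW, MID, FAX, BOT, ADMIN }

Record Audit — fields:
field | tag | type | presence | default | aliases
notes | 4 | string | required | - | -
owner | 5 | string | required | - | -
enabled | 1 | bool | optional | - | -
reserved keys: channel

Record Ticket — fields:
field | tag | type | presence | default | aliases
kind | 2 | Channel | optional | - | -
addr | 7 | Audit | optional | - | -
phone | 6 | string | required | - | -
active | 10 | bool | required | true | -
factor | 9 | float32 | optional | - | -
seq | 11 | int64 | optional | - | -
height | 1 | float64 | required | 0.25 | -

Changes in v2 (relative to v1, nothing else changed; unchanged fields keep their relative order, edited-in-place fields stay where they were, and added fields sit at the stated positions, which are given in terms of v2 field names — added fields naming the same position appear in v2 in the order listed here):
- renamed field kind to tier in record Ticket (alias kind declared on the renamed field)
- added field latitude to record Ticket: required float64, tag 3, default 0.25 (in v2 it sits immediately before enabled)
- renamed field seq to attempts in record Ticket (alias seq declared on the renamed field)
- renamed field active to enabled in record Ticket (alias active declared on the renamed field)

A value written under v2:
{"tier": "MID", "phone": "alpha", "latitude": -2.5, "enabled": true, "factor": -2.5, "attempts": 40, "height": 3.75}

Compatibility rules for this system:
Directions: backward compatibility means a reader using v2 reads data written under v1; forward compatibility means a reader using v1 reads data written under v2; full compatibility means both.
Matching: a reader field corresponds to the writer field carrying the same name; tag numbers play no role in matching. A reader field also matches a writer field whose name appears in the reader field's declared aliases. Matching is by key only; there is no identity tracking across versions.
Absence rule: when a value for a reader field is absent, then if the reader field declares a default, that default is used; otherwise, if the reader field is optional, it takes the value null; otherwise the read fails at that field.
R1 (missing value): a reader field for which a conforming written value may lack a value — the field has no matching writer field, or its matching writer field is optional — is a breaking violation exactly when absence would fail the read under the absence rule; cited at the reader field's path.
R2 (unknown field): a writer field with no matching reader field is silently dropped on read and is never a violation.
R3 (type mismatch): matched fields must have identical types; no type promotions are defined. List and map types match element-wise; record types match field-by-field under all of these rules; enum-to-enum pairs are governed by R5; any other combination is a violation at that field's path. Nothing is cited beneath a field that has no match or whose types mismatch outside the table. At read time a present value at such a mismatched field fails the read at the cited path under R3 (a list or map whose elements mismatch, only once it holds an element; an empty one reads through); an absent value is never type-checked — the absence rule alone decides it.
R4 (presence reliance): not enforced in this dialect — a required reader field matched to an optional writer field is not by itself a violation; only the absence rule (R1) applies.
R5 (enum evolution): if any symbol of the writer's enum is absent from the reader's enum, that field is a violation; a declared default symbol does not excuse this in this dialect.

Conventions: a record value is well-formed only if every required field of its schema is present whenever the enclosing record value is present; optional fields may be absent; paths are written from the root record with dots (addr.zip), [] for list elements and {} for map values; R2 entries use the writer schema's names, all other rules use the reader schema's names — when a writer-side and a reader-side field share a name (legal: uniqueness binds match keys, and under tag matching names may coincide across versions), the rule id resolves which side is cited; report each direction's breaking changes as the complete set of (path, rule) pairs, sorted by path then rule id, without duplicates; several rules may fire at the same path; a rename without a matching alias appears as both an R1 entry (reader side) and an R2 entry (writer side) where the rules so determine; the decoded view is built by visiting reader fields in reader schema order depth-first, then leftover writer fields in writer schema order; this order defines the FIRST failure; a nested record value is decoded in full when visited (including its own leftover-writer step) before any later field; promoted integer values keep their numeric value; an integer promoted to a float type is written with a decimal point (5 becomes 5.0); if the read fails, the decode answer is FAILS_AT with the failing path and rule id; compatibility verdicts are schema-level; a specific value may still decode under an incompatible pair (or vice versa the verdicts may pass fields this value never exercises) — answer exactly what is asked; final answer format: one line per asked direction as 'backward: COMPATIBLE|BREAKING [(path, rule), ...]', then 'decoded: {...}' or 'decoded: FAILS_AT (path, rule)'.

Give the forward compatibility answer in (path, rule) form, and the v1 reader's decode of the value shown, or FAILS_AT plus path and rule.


forward: COMPATIBLE []; decoded: {"kind": null, "addr": null, "phone": "alpha", "active": true, "factor": -2.5, "seq": null, "height": 3.75}

in Ticket below, arrows point writer -> reader
forward pass over Ticket, reader schema v1, writer schema v2:
  kind: no writer match
  addr: paired with writer addr (Audit -> Audit; writer optional)
  phone: paired with writer phone (string -> string; writer required)
  active: no writer match
  factor: paired with writer factor (float32 -> float32; writer optional)
  seq: no writer match
  height: paired with writer height (float64 -> float64; writer required)
  leftover writer field: tier
  leftover writer field: latitude
  leftover writer field: enabled
  leftover writer field: attempts
  addr.notes: paired with writer addr.notes (string -> string; writer required)
  addr.owner: paired with writer addr.owner (string -> string; writer required)
  addr.enabled: paired with writer addr.enabled (bool -> bool; writer optional)
  nothing fires on Ticket: forward is COMPATIBLE
decode (reader v1):
  kind := null (not supplied -> null)
  addr := null (not supplied -> null)
  phone := "alpha"
  active := true (no value, default fills)
  factor := -2.5
  seq := null (not supplied -> null)
  height := 3.75
  writer tier: unmatched, discarded
  writer latitude: unmatched, discarded
  writer enabled: unmatched, discarded
  writer attempts: unmatched, discarded
  => decoded: {"kind": null, "addr": null, "phone": "alpha", "active": true, "factor": -2.5, "seq": null, "height": 3.75}
remaining Ticket differences; none change what is asked:
  added field latitude to record Ticket: required float64, tag 3, default 0.25 (in v2 it sits immediately before enabled) -> no rule fires on it in Ticket's dialect; the asked verdict holds
  renamed field active to enabled in record Ticket (alias active declared on the renamed field) -> no rule fires on it in Ticket's dialect; the asked verdict holds


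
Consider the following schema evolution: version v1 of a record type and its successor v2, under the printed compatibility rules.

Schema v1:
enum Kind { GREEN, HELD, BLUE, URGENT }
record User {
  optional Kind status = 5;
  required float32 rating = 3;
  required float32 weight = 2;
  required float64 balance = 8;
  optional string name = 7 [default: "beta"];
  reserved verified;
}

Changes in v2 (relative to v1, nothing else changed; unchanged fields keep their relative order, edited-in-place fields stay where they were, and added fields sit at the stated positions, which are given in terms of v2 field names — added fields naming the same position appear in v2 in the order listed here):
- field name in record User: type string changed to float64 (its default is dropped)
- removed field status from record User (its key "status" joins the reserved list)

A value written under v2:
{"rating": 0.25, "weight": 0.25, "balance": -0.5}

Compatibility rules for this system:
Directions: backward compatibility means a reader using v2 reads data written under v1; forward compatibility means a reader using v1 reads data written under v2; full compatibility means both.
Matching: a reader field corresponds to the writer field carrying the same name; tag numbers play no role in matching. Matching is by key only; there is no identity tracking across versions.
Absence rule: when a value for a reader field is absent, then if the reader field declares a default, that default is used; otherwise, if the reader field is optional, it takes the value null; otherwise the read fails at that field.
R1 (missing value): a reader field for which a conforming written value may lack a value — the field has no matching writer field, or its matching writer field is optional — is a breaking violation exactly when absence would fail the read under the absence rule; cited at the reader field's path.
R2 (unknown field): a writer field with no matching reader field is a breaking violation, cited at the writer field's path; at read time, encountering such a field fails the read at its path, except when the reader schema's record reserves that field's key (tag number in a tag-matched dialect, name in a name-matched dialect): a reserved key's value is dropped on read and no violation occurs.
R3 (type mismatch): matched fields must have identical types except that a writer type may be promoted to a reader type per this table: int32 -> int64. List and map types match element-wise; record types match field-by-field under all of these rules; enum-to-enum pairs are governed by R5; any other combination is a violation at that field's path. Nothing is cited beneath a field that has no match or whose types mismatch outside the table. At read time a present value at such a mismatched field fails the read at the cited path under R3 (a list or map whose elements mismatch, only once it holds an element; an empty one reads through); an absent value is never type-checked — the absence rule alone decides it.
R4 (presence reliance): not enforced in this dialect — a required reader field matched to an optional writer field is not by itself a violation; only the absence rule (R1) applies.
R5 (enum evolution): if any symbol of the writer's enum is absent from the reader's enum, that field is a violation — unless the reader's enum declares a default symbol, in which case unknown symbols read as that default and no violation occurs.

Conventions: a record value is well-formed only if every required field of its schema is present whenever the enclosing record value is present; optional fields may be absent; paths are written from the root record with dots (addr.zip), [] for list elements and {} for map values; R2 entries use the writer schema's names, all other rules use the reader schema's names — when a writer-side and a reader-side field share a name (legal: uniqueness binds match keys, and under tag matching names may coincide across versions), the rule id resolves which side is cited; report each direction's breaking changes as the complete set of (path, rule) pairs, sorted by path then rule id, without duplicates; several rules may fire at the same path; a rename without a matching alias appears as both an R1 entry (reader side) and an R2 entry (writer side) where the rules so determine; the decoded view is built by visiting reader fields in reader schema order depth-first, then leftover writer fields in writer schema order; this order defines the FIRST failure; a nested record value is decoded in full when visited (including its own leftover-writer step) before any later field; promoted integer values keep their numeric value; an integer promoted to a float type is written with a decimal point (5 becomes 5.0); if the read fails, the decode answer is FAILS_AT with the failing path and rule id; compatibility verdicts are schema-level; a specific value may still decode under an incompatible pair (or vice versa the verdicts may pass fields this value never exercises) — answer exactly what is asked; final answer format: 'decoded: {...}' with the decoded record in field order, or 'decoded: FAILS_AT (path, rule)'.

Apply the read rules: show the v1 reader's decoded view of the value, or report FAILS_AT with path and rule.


the writer's type comes first in each User pair
migrating the User value to v1:
  status := null (absent, optional -> null)
  rating := 0.25
  weight := 0.25
  balance := -0.5
  name := "beta" (absent -> default)
  => decoded: {"status": null, "rating": 0.25, "weight": 0.25, "balance": -0.5, "name": "beta"}
the other User changes do not affect what is asked:
  field name in record User: type string changed to float64 (its default is dropped) -> shifts the User verdicts, not this decode
  removed field status from record User (its key "status" joins the reserved list) -> fires no rule on User under this dialect and leaves the result unchanged

decoded: {"status": null, "rating": 0.25, "weight": 0.25, "balance": -0.5, "name": "beta"}
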